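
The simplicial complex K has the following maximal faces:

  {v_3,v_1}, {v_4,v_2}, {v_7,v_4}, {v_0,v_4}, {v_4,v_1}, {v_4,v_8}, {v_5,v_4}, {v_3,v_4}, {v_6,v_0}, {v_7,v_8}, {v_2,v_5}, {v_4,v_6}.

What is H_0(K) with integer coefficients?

Take the total order v_0 < v_1 < v_2 < v_3 < v_4 < v_5 < v_6 < v_7 < v_8 on the vertex set. Then K (dimension 1) consists of the simplices:

  0-simplices (9): [v_0], [v_1], [v_2], [v_3], [v_4], [v_5], [v_6], [v_7], [v_8]
  1-simplices (12): [v_0,v_4], [v_0,v_6], [v_1,v_3], [v_1,v_4], [v_2,v_4], [v_2,v_5], [v_3,v_4], [v_4,v_5], [v_4,v_6], [v_4,v_7], [v_4,v_8], [v_7,v_8]

giving chain groups C_0 ≅ Z^9, C_1 ≅ Z^12.

Boundary ∂_1: C_1 → C_0 maps an edge to its endpoints' difference, ∂[p,q] = q − p.
As a 9×12 matrix over Z this has rank 8, with invariant factors (1,1,1,1,1,1,1,1).

Reading off H_k = ker ∂_k / im ∂_{k+1}:

  H_0: rank C_0 − rank ∂_1 = 9 − 8 = 1, and the invariant factors of ∂_1 are all 1, so H_0 ≅ Z.

H_0 ≅ Z.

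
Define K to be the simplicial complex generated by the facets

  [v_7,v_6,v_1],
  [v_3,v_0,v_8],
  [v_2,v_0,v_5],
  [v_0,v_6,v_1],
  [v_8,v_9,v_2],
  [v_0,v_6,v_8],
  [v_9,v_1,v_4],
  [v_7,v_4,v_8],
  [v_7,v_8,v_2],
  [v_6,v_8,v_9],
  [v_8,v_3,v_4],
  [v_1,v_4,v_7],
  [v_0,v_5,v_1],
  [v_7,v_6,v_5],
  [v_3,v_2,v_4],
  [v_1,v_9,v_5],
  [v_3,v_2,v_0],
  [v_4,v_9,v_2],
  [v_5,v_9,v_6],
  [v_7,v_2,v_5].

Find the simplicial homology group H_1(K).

H_1 = Z × Z/2.

Take the total order v_0 < v_1 < v_2 < v_3 < v_4 < v_5 < v_6 < v_7 < v_8 < v_9 on the vertex set. Then K (dimension 2) consists of the simplices:

  0-simplices (10): [v_0], [v_1], [v_2], [v_3], [v_4], [v_5], [v_6], [v_7], [v_8], [v_9]
  1-simplices (30): (30 of them)
  2-simplices (20): (20 of them)

Hence C_0 ≅ Z^10, C_1 ≅ Z^30, C_2 ≅ Z^20.

∂_1: C_1 → C_0 maps an edge to its endpoints' difference, ∂[p,q] = q − p.
This gives a 10×30 integer matrix of rank 9; reducing to Smith normal form yields diagonal entries (1,1,1,1,1,1,1,1,1).

∂_2: C_2 → C_1 maps a triangle to the signed sum of its edges. For instance
  ∂[v_0,v_1,v_5] = [v_1,v_5] − [v_0,v_5] + [v_0,v_1],
  ∂[v_0,v_2,v_3] = [v_2,v_3] − [v_0,v_3] + [v_0,v_2].
This gives a 30×20 integer matrix of rank 20; reducing to Smith normal form yields diagonal entries (1,1,1,1,1,1,1,1,1,1,1,1,1,1,1,1,1,1,1,2).

From H_k ≅ ker(∂_k) / im(∂_{k+1}) we obtain:

  H_1: rank ker ∂_1 − rank ∂_2 = (30 − 9) − 20 = 1, and ∂_2 has invariant factor 2 > 1, so H_1 ≅ Z × Z/2.

(K is a triangulation of the Klein bottle.)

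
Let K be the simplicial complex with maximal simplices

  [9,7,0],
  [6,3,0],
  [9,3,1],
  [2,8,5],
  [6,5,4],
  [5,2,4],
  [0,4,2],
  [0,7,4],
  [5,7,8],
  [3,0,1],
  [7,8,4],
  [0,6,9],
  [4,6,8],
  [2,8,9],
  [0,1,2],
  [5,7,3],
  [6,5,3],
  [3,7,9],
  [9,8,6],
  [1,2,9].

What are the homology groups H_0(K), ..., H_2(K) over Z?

We work with the vertex ordering 0 < 1 < 2 < 3 < 4 < 5 < 6 < 7 < 8 < 9. The simplices of K, each written with vertices in increasing order, are:

  0-simplices (10): [0], [1], [2], [3], [4], [5], [6], [7], [8], [9]
  1-simplices (30): (30 of them)
  2-simplices (20): (20 of them)

Hence C_0 ≅ Z^10, C_1 ≅ Z^30, C_2 ≅ Z^20.

∂_1: C_1 → C_0 maps an edge to its endpoints' difference, ∂[p,q] = q − p.
As a 10×30 matrix over Z this has rank 9, with invariant factors (1,1,1,1,1,1,1,1,1).

The boundary map ∂_2: C_2 → C_1 acts by ∂[p,q,r] = [q,r] − [p,r] + [p,q]. For instance
  ∂[3,7,9] = [7,9] − [3,9] + [3,7],
  ∂[4,5,6] = [5,6] − [4,6] + [4,5].
The resulting 30×20 matrix has rank 20, and its Smith normal form has invariant factors (1,1,1,1,1,1,1,1,1,1,1,1,1,1,1,1,1,1,1,2).

Now H_k = ker ∂_k / im ∂_{k+1}, so:

  H_0: rank C_0 − rank ∂_1 = 10 − 9 = 1, and the invariant factors of ∂_1 are all 1, so H_0 ≅ Z.
  H_1: rank ker ∂_1 − rank ∂_2 = (30 − 9) − 20 = 1, and ∂_2 has invariant factor 2 > 1, so H_1 ≅ Z ⊕ Z/2.
  H_2: rank ker ∂_2 − rank ∂_3 = (20 − 20) − 0 = 0, and there is no ∂_3, so H_2 ≅ 0.

As a check, the Euler characteristic is 10 − 30 + 20 = 0, which agrees with 1 − 1 + 0 = 0.

H_0 = Z,  H_1 = Z ⊕ Z/2,  H_2 = 0.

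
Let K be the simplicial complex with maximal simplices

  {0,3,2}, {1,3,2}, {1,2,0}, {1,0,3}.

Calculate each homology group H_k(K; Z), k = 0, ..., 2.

K has 4 vertices, 6 edges, 4 triangles.
rank ∂_0 = 0, rank ∂_1 = 3 ⇒ b_0 = 4 − 0 − 3 = 1; all invariant factors of ∂_1 are 1 so no torsion. So H_0 ≅ Z.
rank ∂_1 = 3, rank ∂_2 = 3 ⇒ b_1 = 6 − 3 − 3 = 0; all invariant factors of ∂_2 are 1 so no torsion. So H_1 ≅ 0.
rank ∂_2 = 3, rank ∂_3 = 0 ⇒ b_2 = 4 − 3 − 0 = 1. So H_2 ≅ Z.

H_0 = Z,  H_1 = 0,  H_2 = Z.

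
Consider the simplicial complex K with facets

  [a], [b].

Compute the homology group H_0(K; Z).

Take the total order a < b on the vertex set. Then K (dimension 0) consists of the simplices:

  0-simplices (2): a, b

Hence C_0 ≅ Z^2.

From H_k ≅ ker(∂_k) / im(∂_{k+1}) we obtain:

  H_0: rank C_0 − rank ∂_1 = 2 − 0 = 2, and there is no ∂_1, so H_0 ≅ Z^2.

H_0 ≅ Z^2.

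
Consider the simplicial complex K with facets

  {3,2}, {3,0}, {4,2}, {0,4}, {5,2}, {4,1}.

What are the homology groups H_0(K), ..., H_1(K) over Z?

H_0 = Z,  H_1 = Z.

Take the total order 0 < 1 < 2 < 3 < 4 < 5 on the vertex set. Then K (dimension 1) consists of the simplices:

  0-simplices (6): [0], [1], [2], [3], [4], [5]
  1-simplices (6): [0,3], [0,4], [1,4], [2,3], [2,4], [2,5]

Hence C_0 ≅ Z^6, C_1 ≅ Z^6.

Boundary ∂_1: C_1 → C_0 maps an edge to its endpoints' difference, ∂[p,q] = q − p.
This gives a 6×6 integer matrix of rank 5; reducing to Smith normal form yields diagonal entries (1,1,1,1,1).

Computing H_k = (kernel of ∂_k) / (image of ∂_{k+1}):

  H_0: rank C_0 − rank ∂_1 = 6 − 5 = 1, and the invariant factors of ∂_1 are all 1, so H_0 ≅ Z.
  H_1: rank ker ∂_1 − rank ∂_2 = (6 − 5) − 0 = 1, and there is no ∂_2, so H_1 ≅ Z.

As a check, the Euler characteristic is 6 − 6 = 0, which agrees with 1 − 1 = 0.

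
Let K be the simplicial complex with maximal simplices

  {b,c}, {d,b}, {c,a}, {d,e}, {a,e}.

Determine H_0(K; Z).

Fix the vertex order a < b < c < d < e and write every simplex with vertices in increasing order. Then dim K = 1 and the simplices of K are:

  0-simplices (5): a, b, c, d, e
  1-simplices (5): ac, ae, bc, bd, de

Hence C_0 ≅ Z^5, C_1 ≅ Z^5.

The boundary map ∂_1: C_1 → C_0 maps an edge to its endpoints' difference, ∂[p,q] = q − p.
The resulting 5×5 matrix has rank 4, and its Smith normal form has invariant factors (1,1,1,1).

Computing H_k = (kernel of ∂_k) / (image of ∂_{k+1}):

  H_0: rank C_0 − rank ∂_1 = 5 − 4 = 1, and the invariant factors of ∂_1 are all 1, so H_0 = Z.

(K is a triangulation of the circle S^1.)

H_0 = Z.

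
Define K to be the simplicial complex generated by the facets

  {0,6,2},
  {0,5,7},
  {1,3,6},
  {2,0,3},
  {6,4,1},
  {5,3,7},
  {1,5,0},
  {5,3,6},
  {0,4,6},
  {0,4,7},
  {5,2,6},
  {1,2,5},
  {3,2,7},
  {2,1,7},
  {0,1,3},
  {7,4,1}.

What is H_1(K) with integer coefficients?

K has 8 vertices, 24 edges, 16 triangles.
rank ∂_1 = 7, rank ∂_2 = 15 ⇒ b_1 = 24 − 7 − 15 = 2; all invariant factors of ∂_2 are 1 so no torsion. So H_1 = Z^2.

H_1 ≅ Z^2.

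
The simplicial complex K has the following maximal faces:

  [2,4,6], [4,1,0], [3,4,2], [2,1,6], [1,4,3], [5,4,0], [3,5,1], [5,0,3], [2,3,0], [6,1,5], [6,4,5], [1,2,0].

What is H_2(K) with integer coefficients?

H_2 = 0.

Take the total order 0 < 1 < 2 < 3 < 4 < 5 < 6 on the vertex set. Then K (dimension 2) consists of the simplices:

  0-simplices (7): [0], [1], [2], [3], [4], [5], [6]
  1-simplices (18): [0,1], [0,2], [0,3], [0,4], [0,5], [1,2], [1,3], [1,4], [1,5], [1,6], [2,3], [2,4], [2,6], [3,4], [3,5], [4,5], [4,6], [5,6]
  2-simplices (12): [0,1,2], [0,1,4], [0,2,3], [0,3,5], [0,4,5], [1,2,6], [1,3,4], [1,3,5], [1,5,6], [2,3,4], [2,4,6], [4,5,6]

so the chain groups are C_0 ≅ Z^7, C_1 ≅ Z^18, C_2 ≅ Z^12.

The boundary map ∂_1: C_1 → C_0 is given by ∂[p,q] = [q] − [p].
As a 7×18 matrix over Z this has rank 6, with invariant factors (1,1,1,1,1,1).

Boundary ∂_2: C_2 → C_1 maps a triangle to the signed sum of its edges. For instance
  ∂[0,3,5] = [3,5] − [0,5] + [0,3],
  ∂[4,5,6] = [5,6] − [4,6] + [4,5].
This gives a 18×12 integer matrix of rank 12; reducing to Smith normal form yields diagonal entries (1,1,1,1,1,1,1,1,1,1,1,2).

Now H_k = ker ∂_k / im ∂_{k+1}, so:

  H_2: rank ker ∂_2 − rank ∂_3 = (12 − 12) − 0 = 0, and there is no ∂_3, so H_2 = 0.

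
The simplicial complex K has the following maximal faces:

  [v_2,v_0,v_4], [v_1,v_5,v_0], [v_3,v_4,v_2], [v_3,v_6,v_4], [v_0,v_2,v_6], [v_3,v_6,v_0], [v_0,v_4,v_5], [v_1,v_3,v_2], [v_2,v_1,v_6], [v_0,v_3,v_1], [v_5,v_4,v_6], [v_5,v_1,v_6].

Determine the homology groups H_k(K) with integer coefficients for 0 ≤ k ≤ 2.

We work with the vertex ordering v_0 < v_1 < v_2 < v_3 < v_4 < v_5 < v_6. The simplices of K, each written with vertices in increasing order, are:

  0-simplices (7): [v_0], [v_1], [v_2], [v_3], [v_4], [v_5], [v_6]
  1-simplices (18): (18 of them)
  2-simplices (12): (12 of them)

Hence C_0 ≅ Z^7, C_1 ≅ Z^18, C_2 ≅ Z^12.

∂_1: C_1 → C_0 maps an edge to its endpoints' difference, ∂[p,q] = q − p.
As a 7×18 matrix over Z this has rank 6, with invariant factors (1,1,1,1,1,1).

Boundary ∂_2: C_2 → C_1 maps a triangle to the signed sum of its edges. For instance
  ∂[v_0,v_2,v_4] = [v_2,v_4] − [v_0,v_4] + [v_0,v_2],
  ∂[v_3,v_4,v_6] = [v_4,v_6] − [v_3,v_6] + [v_3,v_4].
This gives a 18×12 integer matrix of rank 12; reducing to Smith normal form yields diagonal entries (1,1,1,1,1,1,1,1,1,1,1,2).

Computing H_k = (kernel of ∂_k) / (image of ∂_{k+1}):

  H_0: rank C_0 − rank ∂_1 = 7 − 6 = 1, and the invariant factors of ∂_1 are all 1, so H_0 ≅ Z.
  H_1: rank ker ∂_1 − rank ∂_2 = (18 − 6) − 12 = 0, and ∂_2 has invariant factor 2 > 1, so H_1 ≅ Z/2.
  H_2: rank ker ∂_2 − rank ∂_3 = (12 − 12) − 0 = 0, and there is no ∂_3, so H_2 ≅ 0.

As a check, the Euler characteristic is 7 − 18 + 12 = 1, which agrees with 1 − 0 + 0 = 1.

H_0 = Z,  H_1 = Z/2,  H_2 = 0.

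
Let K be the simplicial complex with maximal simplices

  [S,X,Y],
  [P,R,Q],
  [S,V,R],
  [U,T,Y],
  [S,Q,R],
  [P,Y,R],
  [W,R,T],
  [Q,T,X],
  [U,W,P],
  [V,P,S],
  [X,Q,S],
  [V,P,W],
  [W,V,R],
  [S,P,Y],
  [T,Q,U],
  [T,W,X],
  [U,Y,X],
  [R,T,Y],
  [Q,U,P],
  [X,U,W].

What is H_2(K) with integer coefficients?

H_2 = 0.

Fix the vertex order P < Q < R < S < T < U < V < W < X < Y and write every simplex with vertices in increasing order. Then dim K = 2 and the simplices of K are:

  0-simplices (10): P, Q, R, S, T, U, V, W, X, Y
  1-simplices (30): PQ, PR, PS, PU, PV, PW, PY, QR, QS, QT, QU, QX, RS, RT, RV, RW, RY, SV, SX, SY, TU, TW, TX, TY, UW, UX, UY, VW, WX, XY
  2-simplices (20): PQR, PQU, PRY, PSV, PSY, PUW, PVW, QRS, QSX, QTU, QTX, RSV, RTW, RTY, RVW, SXY, TUY, TWX, UWX, UXY

Hence C_0 ≅ Z^10, C_1 ≅ Z^30, C_2 ≅ Z^20.

Boundary ∂_1: C_1 → C_0 is given by ∂[p,q] = [q] − [p]. For instance
  ∂RS = S − R.
This gives a 10×30 integer matrix of rank 9; reducing to Smith normal form yields diagonal entries (1,1,1,1,1,1,1,1,1).

Boundary ∂_2: C_2 → C_1 maps a triangle to the signed sum of its edges. For instance
  ∂PUW = UW − PW + PU,
  ∂QSX = SX − QX + QS.
As a 30×20 matrix over Z this has rank 20, with invariant factors (1,1,1,1,1,1,1,1,1,1,1,1,1,1,1,1,1,1,1,2).

Reading off H_k = ker ∂_k / im ∂_{k+1}:

  H_2: rank ker ∂_2 − rank ∂_3 = (20 − 20) − 0 = 0, and there is no ∂_3, so H_2 ≅ 0.

(K is a triangulation of the Klein bottle.)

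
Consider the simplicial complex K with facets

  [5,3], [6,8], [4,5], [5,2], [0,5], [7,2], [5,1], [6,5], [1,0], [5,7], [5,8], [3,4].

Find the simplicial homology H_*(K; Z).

Order the vertices as 0 < 1 < 2 < 3 < 4 < 5 < 6 < 7 < 8. Listing each simplex with vertices in this order, K has dimension 1 with simplices:

  0-simplices (9): [0], [1], [2], [3], [4], [5], [6], [7], [8]
  1-simplices (12): [0,1], [0,5], [1,5], [2,5], [2,7], [3,4], [3,5], [4,5], [5,6], [5,7], [5,8], [6,8]

giving chain groups C_0 ≅ Z^9, C_1 ≅ Z^12.

The boundary map ∂_1: C_1 → C_0 is given by ∂[p,q] = [q] − [p]. For instance
  ∂[6,8] = [8] − [6].
The 9×12 boundary matrix has rank 8 and Smith normal form diag(1,1,1,1,1,1,1,1).

Now H_k = ker ∂_k / im ∂_{k+1}, so:

  H_0: rank C_0 − rank ∂_1 = 9 − 8 = 1, and the invariant factors of ∂_1 are all 1, so H_0 = Z.
  H_1: rank ker ∂_1 − rank ∂_2 = (12 − 8) − 0 = 4, and there is no ∂_2, so H_1 = Z^4.

H_0 = Z,  H_1 = Z^4.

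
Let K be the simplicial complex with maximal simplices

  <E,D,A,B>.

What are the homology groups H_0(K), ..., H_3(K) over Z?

H_0 ≅ Z,  H_1 = 0,  H_2 = 0,  H_3 = 0.

Take the total order A < B < D < E on the vertex set. Then K (dimension 3) consists of the simplices:

  0-simplices (4): A, B, D, E
  1-simplices (6): AB, AD, AE, BD, BE, DE
  2-simplices (4): ABD, ABE, ADE, BDE
  3-simplices (1): ABDE

Hence C_0 ≅ Z^4, C_1 ≅ Z^6, C_2 ≅ Z^4, C_3 ≅ Z^1.

Boundary ∂_1: C_1 → C_0 sends each edge [p,q] (with p < q) to q − p.
This gives a 4×6 integer matrix of rank 3; reducing to Smith normal form yields diagonal entries (1,1,1).

∂_2: C_2 → C_1 sends each 2-simplex [p,q,r] to [q,r] − [p,r] + [p,q]. For instance
  ∂ADE = DE − AE + AD,
  ∂ABD = BD − AD + AB.
This gives a 6×4 integer matrix of rank 3; reducing to Smith normal form yields diagonal entries (1,1,1).

∂_3: C_3 → C_2 sends each 3-simplex σ to the alternating sum Σ_i (−1)^i (σ with its i-th vertex removed). For instance
  ∂ABDE = BDE − ADE + ABE − ABD.
The resulting 4×1 matrix has rank 1, and its Smith normal form has invariant factors (1).

Computing H_k = (kernel of ∂_k) / (image of ∂_{k+1}):

  H_0: rank C_0 − rank ∂_1 = 4 − 3 = 1, and the invariant factors of ∂_1 are all 1, so H_0 = Z.
  H_1: rank ker ∂_1 − rank ∂_2 = (6 − 3) − 3 = 0, and the invariant factors of ∂_2 are all 1, so H_1 = 0.
  H_2: rank ker ∂_2 − rank ∂_3 = (4 − 3) − 1 = 0, and the invariant factors of ∂_3 are all 1, so H_2 = 0.
  H_3: rank ker ∂_3 − rank ∂_4 = (1 − 1) − 0 = 0, and there is no ∂_4, so H_3 = 0.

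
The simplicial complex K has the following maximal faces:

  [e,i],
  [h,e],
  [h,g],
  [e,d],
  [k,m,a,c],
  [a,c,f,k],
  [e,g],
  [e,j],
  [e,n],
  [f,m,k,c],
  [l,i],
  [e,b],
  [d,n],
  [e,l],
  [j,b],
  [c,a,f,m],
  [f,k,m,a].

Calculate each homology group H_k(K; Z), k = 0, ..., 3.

H_0 = Z^2,  H_1 = Z^4,  H_2 = 0,  H_3 = Z.

Order the vertices as a < b < c < d < e < f < g < h < i < j < k < l < m < n. Listing each simplex with vertices in this order, K has dimension 3 with simplices:

  0-simplices (14): a, b, c, d, e, f, g, h, i, j, k, l, m, n
  1-simplices (22): ac, af, ak, am, be, bj, cf, ck, cm, de, dn, eg, eh, ei, ej, el, en, fk, fm, gh, il, km
  2-simplices (10): acf, ack, acm, afk, afm, akm, cfk, cfm, ckm, fkm
  3-simplices (5): acfk, acfm, ackm, afkm, cfkm

Hence C_0 ≅ Z^14, C_1 ≅ Z^22, C_2 ≅ Z^10, C_3 ≅ Z^5.

The boundary map ∂_1: C_1 → C_0 maps an edge to its endpoints' difference, ∂[p,q] = q − p.
The resulting 14×22 matrix has rank 12, and its Smith normal form has invariant factors (1,1,1,1,1,1,1,1,1,1,1,1).

∂_2: C_2 → C_1 acts by ∂[p,q,r] = [q,r] − [p,r] + [p,q]. For instance
  ∂akm = km − am + ak,
  ∂cfk = fk − ck + cf.
The 22×10 boundary matrix has rank 6 and Smith normal form diag(1,1,1,1,1,1).

The boundary map ∂_3: C_3 → C_2 sends each 3-simplex σ to the alternating sum Σ_i (−1)^i (σ with its i-th vertex removed). For instance
  ∂acfm = cfm − afm + acm − acf,
  ∂ackm = ckm − akm + acm − ack.
The 10×5 boundary matrix has rank 4 and Smith normal form diag(1,1,1,1).

From H_k ≅ ker(∂_k) / im(∂_{k+1}) we obtain:

  H_0: rank C_0 − rank ∂_1 = 14 − 12 = 2, and the invariant factors of ∂_1 are all 1, so H_0 ≅ Z^2.
  H_1: rank ker ∂_1 − rank ∂_2 = (22 − 12) − 6 = 4, and the invariant factors of ∂_2 are all 1, so H_1 ≅ Z^4.
  H_2: rank ker ∂_2 − rank ∂_3 = (10 − 6) − 4 = 0, and the invariant factors of ∂_3 are all 1, so H_2 ≅ 0.
  H_3: rank ker ∂_3 − rank ∂_4 = (5 − 4) − 0 = 1, and there is no ∂_4, so H_3 ≅ Z.

(K is a triangulation of the disjoint union of a wedge of 4 circles and the 3-sphere S^3.)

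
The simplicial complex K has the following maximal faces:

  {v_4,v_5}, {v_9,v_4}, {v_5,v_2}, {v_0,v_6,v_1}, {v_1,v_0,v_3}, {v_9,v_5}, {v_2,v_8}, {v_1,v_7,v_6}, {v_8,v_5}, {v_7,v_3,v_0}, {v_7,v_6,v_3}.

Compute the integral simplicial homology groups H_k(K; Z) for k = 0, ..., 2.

H_0 = Z^2,  H_1 = Z^3,  H_2 = 0.

Fix the vertex order v_0 < v_1 < v_2 < v_3 < v_4 < v_5 < v_6 < v_7 < v_8 < v_9 and write every simplex with vertices in increasing order. Then dim K = 2 and the simplices of K are:

  0-simplices (10): [v_0], [v_1], [v_2], [v_3], [v_4], [v_5], [v_6], [v_7], [v_8], [v_9]
  1-simplices (16): (16 of them)
  2-simplices (5): [v_0,v_1,v_3], [v_0,v_1,v_6], [v_0,v_3,v_7], [v_1,v_6,v_7], [v_3,v_6,v_7]

Hence C_0 ≅ Z^10, C_1 ≅ Z^16, C_2 ≅ Z^5.

∂_1: C_1 → C_0 sends each edge [p,q] (with p < q) to q − p. For instance
  ∂[v_3,v_6] = [v_6] − [v_3].
The resulting 10×16 matrix has rank 8, and its Smith normal form has invariant factors (1,1,1,1,1,1,1,1).

The boundary map ∂_2: C_2 → C_1 acts by ∂[p,q,r] = [q,r] − [p,r] + [p,q]. For instance
  ∂[v_1,v_6,v_7] = [v_6,v_7] − [v_1,v_7] + [v_1,v_6],
  ∂[v_0,v_3,v_7] = [v_3,v_7] − [v_0,v_7] + [v_0,v_3].
This gives a 16×5 integer matrix of rank 5; reducing to Smith normal form yields diagonal entries (1,1,1,1,1).

From H_k ≅ ker(∂_k) / im(∂_{k+1}) we obtain:

  H_0: rank C_0 − rank ∂_1 = 10 − 8 = 2, and the invariant factors of ∂_1 are all 1, so H_0 = Z^2.
  H_1: rank ker ∂_1 − rank ∂_2 = (16 − 8) − 5 = 3, and the invariant factors of ∂_2 are all 1, so H_1 = Z^3.
  H_2: rank ker ∂_2 − rank ∂_3 = (5 − 5) − 0 = 0, and there is no ∂_3, so H_2 = 0.

(K is a triangulation of the disjoint union of the Möbius band and a wedge of 2 circles.)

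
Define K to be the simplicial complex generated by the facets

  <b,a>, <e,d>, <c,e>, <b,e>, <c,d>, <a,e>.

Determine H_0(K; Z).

Take the total order a < b < c < d < e on the vertex set. Then K (dimension 1) consists of the simplices:

  0-simplices (5): a, b, c, d, e
  1-simplices (6): ab, ae, be, cd, ce, de

so the chain groups are C_0 ≅ Z^5, C_1 ≅ Z^6.

Boundary ∂_1: C_1 → C_0 is given by ∂[p,q] = [q] − [p]. For instance
  ∂cd = d − c.
The resulting 5×6 matrix has rank 4, and its Smith normal form has invariant factors (1,1,1,1).

From H_k ≅ ker(∂_k) / im(∂_{k+1}) we obtain:

  H_0: rank C_0 − rank ∂_1 = 5 − 4 = 1, and the invariant factors of ∂_1 are all 1, so H_0 ≅ Z.

H_0 ≅ Z.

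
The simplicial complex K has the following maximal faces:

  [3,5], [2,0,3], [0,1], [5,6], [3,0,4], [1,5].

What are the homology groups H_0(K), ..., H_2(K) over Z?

We work with the vertex ordering 0 < 1 < 2 < 3 < 4 < 5 < 6. The simplices of K, each written with vertices in increasing order, are:

  0-simplices (7): [0], [1], [2], [3], [4], [5], [6]
  1-simplices (9): [0,1], [0,2], [0,3], [0,4], [1,5], [2,3], [3,4], [3,5], [5,6]
  2-simplices (2): [0,2,3], [0,3,4]

Hence C_0 ≅ Z^7, C_1 ≅ Z^9, C_2 ≅ Z^2.

Boundary ∂_1: C_1 → C_0 sends each edge [p,q] (with p < q) to q − p. For instance
  ∂[3,5] = [5] − [3].
This gives a 7×9 integer matrix of rank 6; reducing to Smith normal form yields diagonal entries (1,1,1,1,1,1).

Boundary ∂_2: C_2 → C_1 sends each 2-simplex [p,q,r] to [q,r] − [p,r] + [p,q]. For instance
  ∂[0,3,4] = [3,4] − [0,4] + [0,3],
  ∂[0,2,3] = [2,3] − [0,3] + [0,2].
This gives a 9×2 integer matrix of rank 2; reducing to Smith normal form yields diagonal entries (1,1).

Now H_k = ker ∂_k / im ∂_{k+1}, so:

  H_0: rank C_0 − rank ∂_1 = 7 − 6 = 1, and the invariant factors of ∂_1 are all 1, so H_0 = Z.
  H_1: rank ker ∂_1 − rank ∂_2 = (9 − 6) − 2 = 1, and the invariant factors of ∂_2 are all 1, so H_1 = Z.
  H_2: rank ker ∂_2 − rank ∂_3 = (2 − 2) − 0 = 0, and there is no ∂_3, so H_2 = 0.

H_0 ≅ Z,  H_1 ≅ Z,  H_2 = 0.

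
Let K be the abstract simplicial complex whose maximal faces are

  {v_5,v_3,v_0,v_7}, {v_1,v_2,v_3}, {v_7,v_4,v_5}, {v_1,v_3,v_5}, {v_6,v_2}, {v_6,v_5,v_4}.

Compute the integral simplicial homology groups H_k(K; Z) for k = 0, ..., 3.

K has 8 vertices, 15 edges, 8 triangles, 1 3-simplex.
rank ∂_0 = 0, rank ∂_1 = 7 ⇒ b_0 = 8 − 0 − 7 = 1; all invariant factors of ∂_1 are 1 so no torsion. So H_0 = Z.
rank ∂_1 = 7, rank ∂_2 = 7 ⇒ b_1 = 15 − 7 − 7 = 1; all invariant factors of ∂_2 are 1 so no torsion. So H_1 = Z.
rank ∂_2 = 7, rank ∂_3 = 1 ⇒ b_2 = 8 − 7 − 1 = 0; all invariant factors of ∂_3 are 1 so no torsion. So H_2 = 0.
rank ∂_3 = 1, rank ∂_4 = 0 ⇒ b_3 = 1 − 1 − 0 = 0. So H_3 = 0.

H_0 = Z,  H_1 = Z,  H_2 = 0,  H_3 = 0.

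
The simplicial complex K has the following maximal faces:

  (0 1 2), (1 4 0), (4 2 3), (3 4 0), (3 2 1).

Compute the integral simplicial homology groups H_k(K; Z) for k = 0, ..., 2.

H_0 = Z,  H_1 = Z,  H_2 = 0.

Take the total order 0 < 1 < 2 < 3 < 4 on the vertex set. Then K (dimension 2) consists of the simplices:

  0-simplices (5): [0], [1], [2], [3], [4]
  1-simplices (10): [0,1], [0,2], [0,3], [0,4], [1,2], [1,3], [1,4], [2,3], [2,4], [3,4]
  2-simplices (5): [0,1,2], [0,1,4], [0,3,4], [1,2,3], [2,3,4]

so the chain groups are C_0 ≅ Z^5, C_1 ≅ Z^10, C_2 ≅ Z^5.

Boundary ∂_1: C_1 → C_0 maps an edge to its endpoints' difference, ∂[p,q] = q − p.
As a 5×10 matrix over Z this has rank 4, with invariant factors (1,1,1,1).

The boundary map ∂_2: C_2 → C_1 sends each 2-simplex [p,q,r] to [q,r] − [p,r] + [p,q]. For instance
  ∂[0,1,2] = [1,2] − [0,2] + [0,1],
  ∂[1,2,3] = [2,3] − [1,3] + [1,2].
The resulting 10×5 matrix has rank 5, and its Smith normal form has invariant factors (1,1,1,1,1).

Now H_k = ker ∂_k / im ∂_{k+1}, so:

  H_0: rank C_0 − rank ∂_1 = 5 − 4 = 1, and the invariant factors of ∂_1 are all 1, so H_0 = Z.
  H_1: rank ker ∂_1 − rank ∂_2 = (10 − 4) − 5 = 1, and the invariant factors of ∂_2 are all 1, so H_1 = Z.
  H_2: rank ker ∂_2 − rank ∂_3 = (5 − 5) − 0 = 0, and there is no ∂_3, so H_2 = 0.

(K is a triangulation of the Möbius band.)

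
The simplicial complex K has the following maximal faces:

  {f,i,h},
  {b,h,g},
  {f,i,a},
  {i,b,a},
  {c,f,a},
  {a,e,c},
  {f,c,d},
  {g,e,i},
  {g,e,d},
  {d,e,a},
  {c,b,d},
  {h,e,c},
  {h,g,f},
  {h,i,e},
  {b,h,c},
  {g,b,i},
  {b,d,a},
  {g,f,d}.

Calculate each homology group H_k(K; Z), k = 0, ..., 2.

H_0 = Z,  H_1 = Z ⊕ Z/2Z,  H_2 = 0.

Take the total order a < b < c < d < e < f < g < h < i on the vertex set. Then K (dimension 2) consists of the simplices:

  0-simplices (9): a, b, c, d, e, f, g, h, i
  1-simplices (27): ab, ac, ad, ae, af, ai, bc, bd, bg, bh, bi, cd, ce, cf, ch, de, df, dg, eg, eh, ei, fg, fh, fi, gh, gi, hi
  2-simplices (18): abd, abi, ace, acf, ade, afi, bcd, bch, bgh, bgi, cdf, ceh, deg, dfg, egi, ehi, fgh, fhi

giving chain groups C_0 ≅ Z^9, C_1 ≅ Z^27, C_2 ≅ Z^18.

The boundary map ∂_1: C_1 → C_0 sends each edge [p,q] (with p < q) to q − p. For instance
  ∂df = f − d.
This gives a 9×27 integer matrix of rank 8; reducing to Smith normal form yields diagonal entries (1,1,1,1,1,1,1,1).

∂_2: C_2 → C_1 acts by ∂[p,q,r] = [q,r] − [p,r] + [p,q]. For instance
  ∂ceh = eh − ch + ce,
  ∂egi = gi − ei + eg.
The resulting 27×18 matrix has rank 18, and its Smith normal form has invariant factors (1,1,1,1,1,1,1,1,1,1,1,1,1,1,1,1,1,2).

Reading off H_k = ker ∂_k / im ∂_{k+1}:

  H_0: rank C_0 − rank ∂_1 = 9 − 8 = 1, and the invariant factors of ∂_1 are all 1, so H_0 ≅ Z.
  H_1: rank ker ∂_1 − rank ∂_2 = (27 − 8) − 18 = 1, and ∂_2 has invariant factor 2 > 1, so H_1 ≅ Z ⊕ Z/2Z.
  H_2: rank ker ∂_2 − rank ∂_3 = (18 − 18) − 0 = 0, and there is no ∂_3, so H_2 ≅ 0.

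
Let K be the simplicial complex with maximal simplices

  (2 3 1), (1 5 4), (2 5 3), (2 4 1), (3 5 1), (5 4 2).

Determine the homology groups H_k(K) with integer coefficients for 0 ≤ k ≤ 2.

Fix the vertex order 1 < 2 < 3 < 4 < 5 and write every simplex with vertices in increasing order. Then dim K = 2 and the simplices of K are:

  0-simplices (5): [1], [2], [3], [4], [5]
  1-simplices (9): [1,2], [1,3], [1,4], [1,5], [2,3], [2,4], [2,5], [3,5], [4,5]
  2-simplices (6): [1,2,3], [1,2,4], [1,3,5], [1,4,5], [2,3,5], [2,4,5]

so the chain groups are C_0 ≅ Z^5, C_1 ≅ Z^9, C_2 ≅ Z^6.

The boundary map ∂_1: C_1 → C_0 sends each edge [p,q] (with p < q) to q − p. For instance
  ∂[2,4] = [4] − [2].
This gives a 5×9 integer matrix of rank 4; reducing to Smith normal form yields diagonal entries (1,1,1,1).

Boundary ∂_2: C_2 → C_1 acts by ∂[p,q,r] = [q,r] − [p,r] + [p,q]. For instance
  ∂[2,4,5] = [4,5] − [2,5] + [2,4],
  ∂[1,2,4] = [2,4] − [1,4] + [1,2].
As a 9×6 matrix over Z this has rank 5, with invariant factors (1,1,1,1,1).

From H_k ≅ ker(∂_k) / im(∂_{k+1}) we obtain:

  H_0: rank C_0 − rank ∂_1 = 5 − 4 = 1, and the invariant factors of ∂_1 are all 1, so H_0 ≅ Z.
  H_1: rank ker ∂_1 − rank ∂_2 = (9 − 4) − 5 = 0, and the invariant factors of ∂_2 are all 1, so H_1 ≅ 0.
  H_2: rank ker ∂_2 − rank ∂_3 = (6 − 5) − 0 = 1, and there is no ∂_3, so H_2 ≅ Z.

As a check, the Euler characteristic is 5 − 9 + 6 = 2, which agrees with 1 − 0 + 1 = 2.

H_0 = Z,  H_1 = 0,  H_2 = Z.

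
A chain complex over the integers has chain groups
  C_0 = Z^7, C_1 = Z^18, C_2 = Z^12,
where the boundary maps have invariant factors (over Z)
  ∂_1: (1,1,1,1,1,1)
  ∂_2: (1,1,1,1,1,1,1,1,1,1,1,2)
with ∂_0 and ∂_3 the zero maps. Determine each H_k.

H_0: b_0 = 7 − 0 − 6 = 1; torsion from ∂_1 factors > 1: none. So H_0 = Z.
H_1: b_1 = 18 − 6 − 12 = 0; torsion from ∂_2 factors > 1: [2]. So H_1 = Z_2.
H_2: b_2 = 12 − 12 − 0 = 0; torsion from ∂_3 factors > 1: none. So H_2 = 0.

H_0 = Z,  H_1 = Z_2,  H_2 = 0.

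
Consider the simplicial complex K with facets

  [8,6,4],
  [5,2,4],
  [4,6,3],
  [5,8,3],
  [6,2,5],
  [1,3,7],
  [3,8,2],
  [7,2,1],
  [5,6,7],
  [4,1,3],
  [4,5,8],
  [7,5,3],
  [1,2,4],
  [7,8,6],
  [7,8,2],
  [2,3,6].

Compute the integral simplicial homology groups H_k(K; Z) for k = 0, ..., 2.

Fix the vertex order 1 < 2 < 3 < 4 < 5 < 6 < 7 < 8 and write every simplex with vertices in increasing order. Then dim K = 2 and the simplices of K are:

  0-simplices (8): [1], [2], [3], [4], [5], [6], [7], [8]
  1-simplices (24): (24 of them)
  2-simplices (16): [1,2,4], [1,2,7], [1,3,4], [1,3,7], [2,3,6], [2,3,8], [2,4,5], [2,5,6], [2,7,8], [3,4,6], [3,5,7], [3,5,8], [4,5,8], [4,6,8], [5,6,7], [6,7,8]

Hence C_0 ≅ Z^8, C_1 ≅ Z^24, C_2 ≅ Z^16.

∂_1: C_1 → C_0 is given by ∂[p,q] = [q] − [p].
The 8×24 boundary matrix has rank 7 and Smith normal form diag(1,1,1,1,1,1,1).

∂_2: C_2 → C_1 acts by ∂[p,q,r] = [q,r] − [p,r] + [p,q]. For instance
  ∂[5,6,7] = [6,7] − [5,7] + [5,6],
  ∂[3,5,7] = [5,7] − [3,7] + [3,5].
As a 24×16 matrix over Z this has rank 15, with invariant factors (1,1,1,1,1,1,1,1,1,1,1,1,1,1,1).

Computing H_k = (kernel of ∂_k) / (image of ∂_{k+1}):

  H_0: rank C_0 − rank ∂_1 = 8 − 7 = 1, and the invariant factors of ∂_1 are all 1, so H_0 = Z.
  H_1: rank ker ∂_1 − rank ∂_2 = (24 − 7) − 15 = 2, and the invariant factors of ∂_2 are all 1, so H_1 = Z^2.
  H_2: rank ker ∂_2 − rank ∂_3 = (16 − 15) − 0 = 1, and there is no ∂_3, so H_2 = Z.

As a check, the Euler characteristic is 8 − 24 + 16 = 0, which agrees with 1 − 2 + 1 = 0.

H_0 = Z,  H_1 = Z^2,  H_2 = Z.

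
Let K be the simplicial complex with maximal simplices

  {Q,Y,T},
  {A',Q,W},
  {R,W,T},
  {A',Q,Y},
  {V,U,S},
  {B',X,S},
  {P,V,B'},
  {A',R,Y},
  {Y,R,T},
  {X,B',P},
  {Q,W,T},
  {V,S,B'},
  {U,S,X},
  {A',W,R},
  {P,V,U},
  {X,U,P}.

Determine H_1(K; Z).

Order the vertices as P < Q < R < S < T < U < V < W < X < Y < A' < B'. Listing each simplex with vertices in this order, K has dimension 2 with simplices:

  0-simplices (12): [P], [Q], [R], [S], [T], [U], [V], [W], [X], [Y], [A'], [B']
  1-simplices (24): (24 of them)
  2-simplices (16): [P,U,V], [P,U,X], [P,V,B'], [P,X,B'], [Q,T,W], [Q,T,Y], [Q,W,A'], [Q,Y,A'], [R,T,W], [R,T,Y], [R,W,A'], [R,Y,A'], [S,U,V], [S,U,X], [S,V,B'], [S,X,B']

giving chain groups C_0 ≅ Z^12, C_1 ≅ Z^24, C_2 ≅ Z^16.

Boundary ∂_1: C_1 → C_0 is given by ∂[p,q] = [q] − [p]. For instance
  ∂[U,V] = [V] − [U].
The 12×24 boundary matrix has rank 10 and Smith normal form diag(1,1,1,1,1,1,1,1,1,1).

The boundary map ∂_2: C_2 → C_1 acts by ∂[p,q,r] = [q,r] − [p,r] + [p,q]. For instance
  ∂[Q,T,W] = [T,W] − [Q,W] + [Q,T],
  ∂[S,V,B'] = [V,B'] − [S,B'] + [S,V].
This gives a 24×16 integer matrix of rank 14; reducing to Smith normal form yields diagonal entries (1,1,1,1,1,1,1,1,1,1,1,1,1,1).

Reading off H_k = ker ∂_k / im ∂_{k+1}:

  H_1: rank ker ∂_1 − rank ∂_2 = (24 − 10) − 14 = 0, and the invariant factors of ∂_2 are all 1, so H_1 = 0.

(K is a triangulation of the disjoint union of the 2-sphere S^2 and the 2-sphere S^2.)

H_1 = 0.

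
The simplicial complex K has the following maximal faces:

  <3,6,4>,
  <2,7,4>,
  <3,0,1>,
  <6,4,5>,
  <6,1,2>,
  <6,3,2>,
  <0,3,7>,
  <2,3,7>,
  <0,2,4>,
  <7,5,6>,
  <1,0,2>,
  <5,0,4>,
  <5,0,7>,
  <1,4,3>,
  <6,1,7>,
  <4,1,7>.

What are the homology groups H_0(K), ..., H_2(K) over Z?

H_0 ≅ Z,  H_1 ≅ Z^2,  H_2 ≅ Z.

K has 8 vertices, 24 edges, 16 triangles.
rank ∂_0 = 0, rank ∂_1 = 7 ⇒ b_0 = 8 − 0 − 7 = 1; all invariant factors of ∂_1 are 1 so no torsion. So H_0 ≅ Z.
rank ∂_1 = 7, rank ∂_2 = 15 ⇒ b_1 = 24 − 7 − 15 = 2; all invariant factors of ∂_2 are 1 so no torsion. So H_1 ≅ Z^2.
rank ∂_2 = 15, rank ∂_3 = 0 ⇒ b_2 = 16 − 15 − 0 = 1. So H_2 ≅ Z.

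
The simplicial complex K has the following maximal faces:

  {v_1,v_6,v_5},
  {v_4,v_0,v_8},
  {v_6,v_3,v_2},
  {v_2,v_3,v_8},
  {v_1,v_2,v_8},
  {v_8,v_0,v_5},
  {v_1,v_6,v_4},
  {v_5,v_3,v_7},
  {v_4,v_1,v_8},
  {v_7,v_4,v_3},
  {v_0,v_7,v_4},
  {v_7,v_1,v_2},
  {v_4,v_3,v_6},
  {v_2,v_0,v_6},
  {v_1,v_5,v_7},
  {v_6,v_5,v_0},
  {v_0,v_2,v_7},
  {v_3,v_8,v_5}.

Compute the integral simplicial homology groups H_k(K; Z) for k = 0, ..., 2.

H_0 = Z,  H_1 = Z^2,  H_2 = Z.

We work with the vertex ordering v_0 < v_1 < v_2 < v_3 < v_4 < v_5 < v_6 < v_7 < v_8. The simplices of K, each written with vertices in increasing order, are:

  0-simplices (9): [v_0], [v_1], [v_2], [v_3], [v_4], [v_5], [v_6], [v_7], [v_8]
  1-simplices (27): (27 of them)
  2-simplices (18): (18 of them)

Hence C_0 ≅ Z^9, C_1 ≅ Z^27, C_2 ≅ Z^18.

Boundary ∂_1: C_1 → C_0 maps an edge to its endpoints' difference, ∂[p,q] = q − p.
As a 9×27 matrix over Z this has rank 8, with invariant factors (1,1,1,1,1,1,1,1).

The boundary map ∂_2: C_2 → C_1 acts by ∂[p,q,r] = [q,r] − [p,r] + [p,q]. For instance
  ∂[v_0,v_5,v_6] = [v_5,v_6] − [v_0,v_6] + [v_0,v_5],
  ∂[v_3,v_5,v_7] = [v_5,v_7] − [v_3,v_7] + [v_3,v_5].
This gives a 27×18 integer matrix of rank 17; reducing to Smith normal form yields diagonal entries (1,1,1,1,1,1,1,1,1,1,1,1,1,1,1,1,1).

From H_k ≅ ker(∂_k) / im(∂_{k+1}) we obtain:

  H_0: rank C_0 − rank ∂_1 = 9 − 8 = 1, and the invariant factors of ∂_1 are all 1, so H_0 ≅ Z.
  H_1: rank ker ∂_1 − rank ∂_2 = (27 − 8) − 17 = 2, and the invariant factors of ∂_2 are all 1, so H_1 ≅ Z^2.
  H_2: rank ker ∂_2 − rank ∂_3 = (18 − 17) − 0 = 1, and there is no ∂_3, so H_2 ≅ Z.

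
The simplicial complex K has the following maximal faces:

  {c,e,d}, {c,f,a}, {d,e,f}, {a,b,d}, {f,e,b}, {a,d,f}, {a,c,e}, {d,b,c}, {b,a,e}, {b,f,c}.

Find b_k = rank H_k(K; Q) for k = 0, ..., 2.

We work with the vertex ordering a < b < c < d < e < f. The simplices of K, each written with vertices in increasing order, are:

  0-simplices (6): a, b, c, d, e, f
  1-simplices (15): ab, ac, ad, ae, af, bc, bd, be, bf, cd, ce, cf, de, df, ef
  2-simplices (10): abd, abe, ace, acf, adf, bcd, bcf, bef, cde, def

Hence C_0 ≅ Z^6, C_1 ≅ Z^15, C_2 ≅ Z^10.

Boundary ∂_1: C_1 → C_0 sends each edge [p,q] (with p < q) to q − p. For instance
  ∂ac = c − a.
As a 6×15 matrix over Z this has rank 5, with invariant factors (1,1,1,1,1).

Boundary ∂_2: C_2 → C_1 maps a triangle to the signed sum of its edges. For instance
  ∂def = ef − df + de,
  ∂bef = ef − bf + be.
As a 15×10 matrix over Z this has rank 10, with invariant factors (1,1,1,1,1,1,1,1,1,2).

From H_k ≅ ker(∂_k) / im(∂_{k+1}) we obtain:

  H_0: rank C_0 − rank ∂_1 = 6 − 5 = 1, and the invariant factors of ∂_1 are all 1, so H_0 = Z.
  H_1: rank ker ∂_1 − rank ∂_2 = (15 − 5) − 10 = 0, and ∂_2 has invariant factor 2 > 1, so H_1 = Z/2Z.
  H_2: rank ker ∂_2 − rank ∂_3 = (10 − 10) − 0 = 0, and there is no ∂_3, so H_2 = 0.

As a check, the Euler characteristic is 6 − 15 + 10 = 1, which agrees with 1 − 0 + 0 = 1.

Hence the Betti numbers are b_0 = 1, b_1 = 0, b_2 = 0.

b_0 = 1, b_1 = 0, b_2 = 0.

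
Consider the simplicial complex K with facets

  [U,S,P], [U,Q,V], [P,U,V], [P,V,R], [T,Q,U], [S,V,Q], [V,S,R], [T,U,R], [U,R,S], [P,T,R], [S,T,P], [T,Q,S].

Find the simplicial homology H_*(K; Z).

H_0 = Z,  H_1 = Z_2,  H_2 = 0.

Order the vertices as P < Q < R < S < T < U < V. Listing each simplex with vertices in this order, K has dimension 2 with simplices:

  0-simplices (7): P, Q, R, S, T, U, V
  1-simplices (18): PR, PS, PT, PU, PV, QS, QT, QU, QV, RS, RT, RU, RV, ST, SU, SV, TU, UV
  2-simplices (12): PRT, PRV, PST, PSU, PUV, QST, QSV, QTU, QUV, RSU, RSV, RTU

giving chain groups C_0 ≅ Z^7, C_1 ≅ Z^18, C_2 ≅ Z^12.

Boundary ∂_1: C_1 → C_0 sends each edge [p,q] (with p < q) to q − p. For instance
  ∂PT = T − P.
This gives a 7×18 integer matrix of rank 6; reducing to Smith normal form yields diagonal entries (1,1,1,1,1,1).

Boundary ∂_2: C_2 → C_1 maps a triangle to the signed sum of its edges. For instance
  ∂QUV = UV − QV + QU,
  ∂RSV = SV − RV + RS.
The 18×12 boundary matrix has rank 12 and Smith normal form diag(1,1,1,1,1,1,1,1,1,1,1,2).

From H_k ≅ ker(∂_k) / im(∂_{k+1}) we obtain:

  H_0: rank C_0 − rank ∂_1 = 7 − 6 = 1, and the invariant factors of ∂_1 are all 1, so H_0 = Z.
  H_1: rank ker ∂_1 − rank ∂_2 = (18 − 6) − 12 = 0, and ∂_2 has invariant factor 2 > 1, so H_1 = Z_2.
  H_2: rank ker ∂_2 − rank ∂_3 = (12 − 12) − 0 = 0, and there is no ∂_3, so H_2 = 0.

As a check, the Euler characteristic is 7 − 18 + 12 = 1, which agrees with 1 − 0 + 0 = 1.
(K is a triangulation of the real projective plane RP^2.)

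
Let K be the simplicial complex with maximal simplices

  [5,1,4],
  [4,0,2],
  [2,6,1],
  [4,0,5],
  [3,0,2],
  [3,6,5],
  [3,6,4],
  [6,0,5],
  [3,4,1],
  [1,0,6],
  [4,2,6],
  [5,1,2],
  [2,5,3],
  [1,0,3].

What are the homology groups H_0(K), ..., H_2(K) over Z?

Take the total order 0 < 1 < 2 < 3 < 4 < 5 < 6 on the vertex set. Then K (dimension 2) consists of the simplices:

  0-simplices (7): [0], [1], [2], [3], [4], [5], [6]
  1-simplices (21): [0,1], [0,2], [0,3], [0,4], [0,5], [0,6], [1,2], [1,3], [1,4], [1,5], [1,6], [2,3], [2,4], [2,5], [2,6], [3,4], [3,5], [3,6], [4,5], [4,6], [5,6]
  2-simplices (14): [0,1,3], [0,1,6], [0,2,3], [0,2,4], [0,4,5], [0,5,6], [1,2,5], [1,2,6], [1,3,4], [1,4,5], [2,3,5], [2,4,6], [3,4,6], [3,5,6]

Hence C_0 ≅ Z^7, C_1 ≅ Z^21, C_2 ≅ Z^14.

∂_1: C_1 → C_0 maps an edge to its endpoints' difference, ∂[p,q] = q − p. For instance
  ∂[3,4] = [4] − [3].
The 7×21 boundary matrix has rank 6 and Smith normal form diag(1,1,1,1,1,1).

Boundary ∂_2: C_2 → C_1 sends each 2-simplex [p,q,r] to [q,r] − [p,r] + [p,q]. For instance
  ∂[3,4,6] = [4,6] − [3,6] + [3,4],
  ∂[0,2,3] = [2,3] − [0,3] + [0,2].
As a 21×14 matrix over Z this has rank 13, with invariant factors (1,1,1,1,1,1,1,1,1,1,1,1,1).

From H_k ≅ ker(∂_k) / im(∂_{k+1}) we obtain:

  H_0: rank C_0 − rank ∂_1 = 7 − 6 = 1, and the invariant factors of ∂_1 are all 1, so H_0 ≅ Z.
  H_1: rank ker ∂_1 − rank ∂_2 = (21 − 6) − 13 = 2, and the invariant factors of ∂_2 are all 1, so H_1 ≅ Z^2.
  H_2: rank ker ∂_2 − rank ∂_3 = (14 − 13) − 0 = 1, and there is no ∂_3, so H_2 ≅ Z.

As a check, the Euler characteristic is 7 − 21 + 14 = 0, which agrees with 1 − 2 + 1 = 0.

H_0 = Z,  H_1 = Z^2,  H_2 = Z.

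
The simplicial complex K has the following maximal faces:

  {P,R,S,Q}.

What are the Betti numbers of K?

b_0 = 1, b_1 = 0, b_2 = 0, b_3 = 0.

Take the total order P < Q < R < S on the vertex set. Then K (dimension 3) consists of the simplices:

  0-simplices (4): P, Q, R, S
  1-simplices (6): PQ, PR, PS, QR, QS, RS
  2-simplices (4): PQR, PQS, PRS, QRS
  3-simplices (1): PQRS

so the chain groups are C_0 ≅ Z^4, C_1 ≅ Z^6, C_2 ≅ Z^4, C_3 ≅ Z^1.

Boundary ∂_1: C_1 → C_0 maps an edge to its endpoints' difference, ∂[p,q] = q − p.
As a 4×6 matrix over Z this has rank 3, with invariant factors (1,1,1).

∂_2: C_2 → C_1 acts by ∂[p,q,r] = [q,r] − [p,r] + [p,q]. For instance
  ∂PRS = RS − PS + PR,
  ∂QRS = RS − QS + QR.
As a 6×4 matrix over Z this has rank 3, with invariant factors (1,1,1).

∂_3: C_3 → C_2 sends each 3-simplex σ to the alternating sum Σ_i (−1)^i (σ with its i-th vertex removed). For instance
  ∂PQRS = QRS − PRS + PQS − PQR.
The 4×1 boundary matrix has rank 1 and Smith normal form diag(1).

Now H_k = ker ∂_k / im ∂_{k+1}, so:

  H_0: rank C_0 − rank ∂_1 = 4 − 3 = 1, and the invariant factors of ∂_1 are all 1, so H_0 = Z.
  H_1: rank ker ∂_1 − rank ∂_2 = (6 − 3) − 3 = 0, and the invariant factors of ∂_2 are all 1, so H_1 = 0.
  H_2: rank ker ∂_2 − rank ∂_3 = (4 − 3) − 1 = 0, and the invariant factors of ∂_3 are all 1, so H_2 = 0.
  H_3: rank ker ∂_3 − rank ∂_4 = (1 − 1) − 0 = 0, and there is no ∂_4, so H_3 = 0.

Hence the Betti numbers are b_0 = 1, b_1 = 0, b_2 = 0, b_3 = 0.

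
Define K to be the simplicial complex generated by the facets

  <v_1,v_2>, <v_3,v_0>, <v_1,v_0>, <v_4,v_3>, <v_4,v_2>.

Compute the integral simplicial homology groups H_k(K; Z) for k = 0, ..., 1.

H_0 ≅ Z,  H_1 ≅ Z.

Take the total order v_0 < v_1 < v_2 < v_3 < v_4 on the vertex set. Then K (dimension 1) consists of the simplices:

  0-simplices (5): [v_0], [v_1], [v_2], [v_3], [v_4]
  1-simplices (5): [v_0,v_1], [v_0,v_3], [v_1,v_2], [v_2,v_4], [v_3,v_4]

Hence C_0 ≅ Z^5, C_1 ≅ Z^5.

Boundary ∂_1: C_1 → C_0 is given by ∂[p,q] = [q] − [p]. For instance
  ∂[v_0,v_3] = [v_3] − [v_0].
This gives a 5×5 integer matrix of rank 4; reducing to Smith normal form yields diagonal entries (1,1,1,1).

Computing H_k = (kernel of ∂_k) / (image of ∂_{k+1}):

  H_0: rank C_0 − rank ∂_1 = 5 − 4 = 1, and the invariant factors of ∂_1 are all 1, so H_0 ≅ Z.
  H_1: rank ker ∂_1 − rank ∂_2 = (5 − 4) − 0 = 1, and there is no ∂_2, so H_1 ≅ Z.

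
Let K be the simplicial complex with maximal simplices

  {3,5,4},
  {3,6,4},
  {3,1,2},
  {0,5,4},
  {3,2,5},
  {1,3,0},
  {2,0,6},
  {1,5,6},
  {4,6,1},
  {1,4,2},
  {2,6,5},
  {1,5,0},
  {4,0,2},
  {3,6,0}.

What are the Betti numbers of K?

Order the vertices as 0 < 1 < 2 < 3 < 4 < 5 < 6. Listing each simplex with vertices in this order, K has dimension 2 with simplices:

  0-simplices (7): [0], [1], [2], [3], [4], [5], [6]
  1-simplices (21): [0,1], [0,2], [0,3], [0,4], [0,5], [0,6], [1,2], [1,3], [1,4], [1,5], [1,6], [2,3], [2,4], [2,5], [2,6], [3,4], [3,5], [3,6], [4,5], [4,6], [5,6]
  2-simplices (14): [0,1,3], [0,1,5], [0,2,4], [0,2,6], [0,3,6], [0,4,5], [1,2,3], [1,2,4], [1,4,6], [1,5,6], [2,3,5], [2,5,6], [3,4,5], [3,4,6]

Hence C_0 ≅ Z^7, C_1 ≅ Z^21, C_2 ≅ Z^14.

The boundary map ∂_1: C_1 → C_0 maps an edge to its endpoints' difference, ∂[p,q] = q − p.
This gives a 7×21 integer matrix of rank 6; reducing to Smith normal form yields diagonal entries (1,1,1,1,1,1).

Boundary ∂_2: C_2 → C_1 sends each 2-simplex [p,q,r] to [q,r] − [p,r] + [p,q]. For instance
  ∂[0,4,5] = [4,5] − [0,5] + [0,4],
  ∂[0,1,3] = [1,3] − [0,3] + [0,1].
The 21×14 boundary matrix has rank 13 and Smith normal form diag(1,1,1,1,1,1,1,1,1,1,1,1,1).

Computing H_k = (kernel of ∂_k) / (image of ∂_{k+1}):

  H_0: rank C_0 − rank ∂_1 = 7 − 6 = 1, and the invariant factors of ∂_1 are all 1, so H_0 ≅ Z.
  H_1: rank ker ∂_1 − rank ∂_2 = (21 − 6) − 13 = 2, and the invariant factors of ∂_2 are all 1, so H_1 ≅ Z^2.
  H_2: rank ker ∂_2 − rank ∂_3 = (14 − 13) − 0 = 1, and there is no ∂_3, so H_2 ≅ Z.

Hence the Betti numbers are b_0 = 1, b_1 = 2, b_2 = 1.

b_0 = 1, b_1 = 2, b_2 = 1.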